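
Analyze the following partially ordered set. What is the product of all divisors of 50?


Divisors of 50: [1, 2, 5, 10, 25, 50]
Product = n^(d(n)/2) = 50^(6/2)
Product = 125000


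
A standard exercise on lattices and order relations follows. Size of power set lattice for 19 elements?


Power set = 2^n.
2^19 = 524288


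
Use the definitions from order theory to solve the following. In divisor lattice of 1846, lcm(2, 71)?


Join=lcm.
gcd(2,71)=1
lcm=142


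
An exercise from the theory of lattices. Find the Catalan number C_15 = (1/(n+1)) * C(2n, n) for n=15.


C(n) = C(2n, n) / (n+1).
C(30, 15) = 155117520
C(15) = 155117520 / 16 = 9694845


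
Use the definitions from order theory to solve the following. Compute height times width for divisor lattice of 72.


Height = length of longest chain minus 1; width = size of largest antichain.
A maximum chain: 1 | 3 | 9 | 18 | 36 | 72  (height 5).
A maximum antichain: {4, 6, 9}  (width 3).
Product = 5 * 3 = 15


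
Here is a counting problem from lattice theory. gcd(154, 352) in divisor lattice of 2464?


Meet=gcd.
gcd(154,352)=22


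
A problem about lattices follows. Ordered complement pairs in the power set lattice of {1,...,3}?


Complement pair (a,b): a meet b = bottom, a join b = top.
Here: A intersect B = {} and A union B = {1,...,3}.
Pairs found: ({},{1,2,3}), ({1},{2,3}), ({2},{1,3}), ({3},{1,2}), ... (4 more)
Total ordered pairs: 8


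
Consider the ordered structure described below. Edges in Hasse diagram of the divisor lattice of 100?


A cover relation a -< b holds when a < b with no c strictly between.
Cover relations:
  1 -< 2
  1 -< 5
  2 -< 4
  2 -< 10
  4 -< 20
  5 -< 10
  5 -< 25
  10 -< 20
  ...4 more
Total: 12


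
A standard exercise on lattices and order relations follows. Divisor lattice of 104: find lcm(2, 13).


In a divisor lattice, join = lcm (least common multiple).
gcd(2,13) = 1
lcm(2,13) = 2*13/gcd = 26/1 = 26


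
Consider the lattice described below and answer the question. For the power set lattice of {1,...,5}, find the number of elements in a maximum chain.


A chain is a totally ordered subset; we count the number of elements in a maximum chain.
Compute, for each element x, the size of the longest chain ending at x:
  {}: 1
  {1}: 2
  {2}: 2
  {3}: 2
  {4}: 2
  {5}: 2
  ...
A maximum chain: {} < {1} < {1,2} < {1,2,3} < {1,2,3,4} < {1,2,3,4,5}
Number of elements in the longest chain: 6


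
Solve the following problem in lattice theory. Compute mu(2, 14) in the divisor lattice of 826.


In a divisor lattice, mu(a,b) = mu(b/a) where mu is the classical Mobius function.
b/a = 14/2 = 7
Prime factorization of 7: primes [7]
7 is squarefree with 1 prime factor(s), so mu(7) = (-1)^1 = -1


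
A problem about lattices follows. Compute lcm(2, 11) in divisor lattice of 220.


In a divisor lattice, join = lcm (least common multiple).
gcd(2,11) = 1
lcm(2,11) = 2*11/gcd = 22/1 = 22


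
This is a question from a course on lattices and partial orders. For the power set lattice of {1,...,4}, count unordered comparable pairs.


A comparable pair {a,b} has a < b or b < a in the order.
Count unordered pairs where one element is strictly below the other.
Examples: {{},{1}}, {{},{2}}, {{},{3}}, {{},{4}}, ...
Total comparable pairs: 65


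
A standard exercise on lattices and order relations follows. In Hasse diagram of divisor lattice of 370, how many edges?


A cover relation a -< b holds when a < b with no c strictly between.
Cover relations:
  1 -< 2
  1 -< 5
  1 -< 37
  2 -< 10
  2 -< 74
  5 -< 10
  5 -< 185
  10 -< 370
  ...4 more
Total: 12


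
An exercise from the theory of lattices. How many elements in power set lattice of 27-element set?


Power set = 2^n.
2^27 = 134217728


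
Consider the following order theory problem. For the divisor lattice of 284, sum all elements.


sigma(n) = sum of divisors.
Divisors of 284: [1, 2, 4, 71, 142, 284]
Sum = 504


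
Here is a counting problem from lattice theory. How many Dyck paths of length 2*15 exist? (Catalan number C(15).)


C(n) = C(2n, n) / (n+1).
C(30, 15) = 155117520
C(15) = 155117520 / 16 = 9694845


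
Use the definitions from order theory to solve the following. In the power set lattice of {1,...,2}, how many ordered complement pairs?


Complement pair (a,b): a meet b = bottom, a join b = top.
Here: A intersect B = {} and A union B = {1,...,2}.
Pairs found: ({},{1,2}), ({1},{2}), ({2},{1}), ({1,2},{})
Total ordered pairs: 4


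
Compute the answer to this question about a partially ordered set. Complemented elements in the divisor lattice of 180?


An element a is complemented if some b has a meet b = bottom, a join b = top.
a is complemented iff gcd(a, n/a)=1, i.e. a is a unitary divisor of 180.
Complemented elements: 1, 4, 5, 9, 20, 36, ... (2 more)
Count: 8


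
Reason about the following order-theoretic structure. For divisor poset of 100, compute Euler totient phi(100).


phi(n) = n * prod_{p|n} (1 - 1/p).
Prime divisors of 100: [2, 5]
phi(100) = 100 * (1 - 1/2) * (1 - 1/5)
phi(100) = 40


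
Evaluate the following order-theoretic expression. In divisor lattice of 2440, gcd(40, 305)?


Meet=gcd.
gcd(40,305)=5


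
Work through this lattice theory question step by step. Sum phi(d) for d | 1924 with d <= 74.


Divisors of 1924 up to 74: [1, 2, 4, 13, 26, 37, 52, 74]
phi values: [1, 1, 2, 12, 12, 36, 24, 36]
Sum = 124


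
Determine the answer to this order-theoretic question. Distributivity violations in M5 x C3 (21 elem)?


Distributive law: a ^ (b v c) = (a ^ b) v (a ^ c).
Check all 21^3 = 9261 ordered triples (a,b,c).
  e.g. a=(a1,0), b=(a2,0), c=(a3,0): lhs=(a1,0) != rhs=(0,0)
  e.g. a=(a1,0), b=(a2,0), c=(a3,1): lhs=(a1,0) != rhs=(0,0)
Total violating triples: 1620


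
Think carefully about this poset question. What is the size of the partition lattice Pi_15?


B(n) = number of set partitions of an n-element set.
B(n) satisfies the recurrence: B(n+1) = sum_k C(n,k)*B(k).
B(15) = 1382958545


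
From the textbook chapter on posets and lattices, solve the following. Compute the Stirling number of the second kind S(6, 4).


S(n,k) = k*S(n-1,k) + S(n-1,k-1).
S(5,4) = 10, S(5,3) = 25
S(6,4) = 4*10 + 25 = 40 + 25
S(6,4) = 65


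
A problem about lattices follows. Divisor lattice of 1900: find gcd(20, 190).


In a divisor lattice, meet = gcd (greatest common divisor).
By Euclidean algorithm or factoring: gcd(20,190) = 10


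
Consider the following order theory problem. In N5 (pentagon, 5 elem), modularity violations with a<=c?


Modular law: if a <= c then a v (b ^ c) = (a v b) ^ c.
Check all triples (a,b,c) with a <= c among 5 elements.
  e.g. a=a, b=c, c=b: lhs=a != rhs=b
Total violating triples: 1


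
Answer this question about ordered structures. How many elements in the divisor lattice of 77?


Divisors of 77: [1, 7, 11, 77]
Count: 4


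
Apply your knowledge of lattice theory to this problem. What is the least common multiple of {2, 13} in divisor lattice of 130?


In a divisor lattice, join = lcm (least common multiple).
Compute lcm iteratively: start with first element, then lcm(current, next).
Elements: [2, 13]
lcm(2,13) = 26
Final lcm = 26


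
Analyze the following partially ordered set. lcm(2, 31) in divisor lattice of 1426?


Join=lcm.
gcd(2,31)=1
lcm=62


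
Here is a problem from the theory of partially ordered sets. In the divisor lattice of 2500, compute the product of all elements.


Divisors of 2500: [1, 2, 4, 5, 10, 20, 25, 50, 100, 125, 250, 500, 625, 1250, 2500]
Product = n^(d(n)/2) = 2500^(15/2)
Product = 30517578125000000000000000


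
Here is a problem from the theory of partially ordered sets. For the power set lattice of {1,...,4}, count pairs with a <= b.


The order relation is {(a,b) : a <= b}, reflexive so it includes (a,a).
Examples: ({},{}), ({},{1,2}), ({},{1,2,3}), ({},{1,2,3,4}), ({},{1,2,4}), ...
Total ordered pairs: 81


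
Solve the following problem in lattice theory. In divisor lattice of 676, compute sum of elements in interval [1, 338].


Interval [1,338] in divisors of 676: [1, 2, 13, 26, 169, 338]
Sum = 549


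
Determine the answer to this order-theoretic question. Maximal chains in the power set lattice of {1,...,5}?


A maximal chain goes from the minimum element to a maximal element via cover relations.
Counting all min-to-max paths in the cover graph.
Total maximal chains: 120


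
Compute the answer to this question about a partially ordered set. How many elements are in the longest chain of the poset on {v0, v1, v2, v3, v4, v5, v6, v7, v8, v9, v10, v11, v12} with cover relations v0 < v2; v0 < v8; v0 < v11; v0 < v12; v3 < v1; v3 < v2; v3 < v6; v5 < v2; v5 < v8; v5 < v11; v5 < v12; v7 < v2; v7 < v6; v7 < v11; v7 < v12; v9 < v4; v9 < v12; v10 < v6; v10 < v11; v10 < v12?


A chain is a totally ordered subset; we count the number of elements in a maximum chain.
Compute, for each element x, the size of the longest chain ending at x:
  v0: 1
  v3: 1
  v5: 1
  v7: 1
  v9: 1
  v10: 1
  ...
A maximum chain: v3 < v1
Number of elements in the longest chain: 2


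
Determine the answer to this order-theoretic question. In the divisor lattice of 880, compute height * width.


Height = length of longest chain minus 1; width = size of largest antichain.
A maximum chain: 1 | 11 | 55 | 110 | 220 | 440 | 880  (height 6).
A maximum antichain: {4, 10, 22, 55}  (width 4).
Product = 6 * 4 = 24


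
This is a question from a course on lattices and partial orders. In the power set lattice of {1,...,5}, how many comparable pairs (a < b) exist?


A comparable pair {a,b} has a < b or b < a in the order.
Count unordered pairs where one element is strictly below the other.
Examples: {{},{1}}, {{},{2}}, {{},{3}}, {{},{4}}, ...
Total comparable pairs: 211


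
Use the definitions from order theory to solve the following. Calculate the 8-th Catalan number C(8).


C(n) = C(2n, n) / (n+1).
C(16, 8) = 12870
C(8) = 12870 / 9 = 1430


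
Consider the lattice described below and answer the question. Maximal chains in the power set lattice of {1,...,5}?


A maximal chain goes from the minimum element to a maximal element via cover relations.
Counting all min-to-max paths in the cover graph.
Total maximal chains: 120


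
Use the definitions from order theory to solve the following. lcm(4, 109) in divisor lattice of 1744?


Join=lcm.
gcd(4,109)=1
lcm=436


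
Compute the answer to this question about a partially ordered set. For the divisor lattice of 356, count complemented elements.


An element a is complemented if some b has a meet b = bottom, a join b = top.
a is complemented iff gcd(a, n/a)=1, i.e. a is a unitary divisor of 356.
Complemented elements: 1, 4, 89, 356
Count: 4


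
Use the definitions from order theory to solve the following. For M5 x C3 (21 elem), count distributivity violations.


Distributive law: a ^ (b v c) = (a ^ b) v (a ^ c).
Check all 21^3 = 9261 ordered triples (a,b,c).
  e.g. a=(a1,0), b=(a2,0), c=(a3,0): lhs=(a1,0) != rhs=(0,0)
  e.g. a=(a1,0), b=(a2,0), c=(a3,1): lhs=(a1,0) != rhs=(0,0)
Total violating triples: 1620


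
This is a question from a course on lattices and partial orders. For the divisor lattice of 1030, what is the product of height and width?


Height = length of longest chain minus 1; width = size of largest antichain.
A maximum chain: 1 | 103 | 515 | 1030  (height 3).
A maximum antichain: {2, 5, 103}  (width 3).
Product = 3 * 3 = 9


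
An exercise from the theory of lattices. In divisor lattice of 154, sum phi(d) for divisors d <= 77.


Divisors of 154 up to 77: [1, 2, 7, 11, 14, 22, 77]
phi values: [1, 1, 6, 10, 6, 10, 60]
Sum = 94


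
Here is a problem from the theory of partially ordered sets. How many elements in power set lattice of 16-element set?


Power set = 2^n.
2^16 = 65536


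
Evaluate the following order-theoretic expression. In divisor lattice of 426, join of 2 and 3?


In a divisor lattice, join = lcm (least common multiple).
gcd(2,3) = 1
lcm(2,3) = 2*3/gcd = 6/1 = 6


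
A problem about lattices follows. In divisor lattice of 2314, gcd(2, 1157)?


Meet=gcd.
gcd(2,1157)=1


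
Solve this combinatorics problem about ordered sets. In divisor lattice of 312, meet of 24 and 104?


In a divisor lattice, meet = gcd (greatest common divisor).
By Euclidean algorithm or factoring: gcd(24,104) = 8


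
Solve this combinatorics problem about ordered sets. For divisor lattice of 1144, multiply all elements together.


Divisors of 1144: [1, 2, 4, 8, 11, 13, 22, 26, 44, 52, 88, 104, 143, 286, 572, 1144]
Product = n^(d(n)/2) = 1144^(16/2)
Product = 2933649302161070453948416


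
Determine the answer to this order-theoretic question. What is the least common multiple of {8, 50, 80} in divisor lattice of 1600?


In a divisor lattice, join = lcm (least common multiple).
Compute lcm iteratively: start with first element, then lcm(current, next).
Elements: [8, 50, 80]
lcm(8,50) = 200
lcm(200,80) = 400
Final lcm = 400


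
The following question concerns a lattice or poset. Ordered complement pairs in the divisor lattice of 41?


Complement pair (a,b): a meet b = bottom, a join b = top.
Here: gcd(a,b)=1 and lcm(a,b)=41, i.e. a*b=41 with a,b coprime.
Pairs found: (1,41), (41,1)
Total ordered pairs: 2


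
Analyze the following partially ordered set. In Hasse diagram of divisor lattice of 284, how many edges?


A cover relation a -< b holds when a < b with no c strictly between.
Cover relations:
  1 -< 2
  1 -< 71
  2 -< 4
  2 -< 142
  4 -< 284
  71 -< 142
  142 -< 284
Total: 7


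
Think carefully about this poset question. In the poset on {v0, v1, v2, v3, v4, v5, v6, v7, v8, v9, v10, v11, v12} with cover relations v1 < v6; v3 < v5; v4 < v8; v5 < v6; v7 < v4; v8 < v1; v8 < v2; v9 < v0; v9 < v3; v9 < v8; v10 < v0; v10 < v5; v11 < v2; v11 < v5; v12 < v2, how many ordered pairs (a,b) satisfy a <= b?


The order relation is {(a,b) : a <= b}, reflexive so it includes (a,a).
Examples: (v0,v0), (v1,v1), (v1,v6), (v10,v0), (v10,v10), ...
Total ordered pairs: 43


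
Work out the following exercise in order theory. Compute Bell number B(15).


B(n) = number of set partitions of an n-element set.
B(n) satisfies the recurrence: B(n+1) = sum_k C(n,k)*B(k).
B(15) = 1382958545


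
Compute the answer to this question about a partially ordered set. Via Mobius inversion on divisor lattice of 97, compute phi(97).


phi(n) = n * prod_{p|n} (1 - 1/p).
Prime divisors of 97: [97]
phi(97) = 97 * (1 - 1/97)
phi(97) = 96


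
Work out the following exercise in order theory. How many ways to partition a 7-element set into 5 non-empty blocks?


S(n,k) = k*S(n-1,k) + S(n-1,k-1).
S(6,5) = 15, S(6,4) = 65
S(7,5) = 5*15 + 65 = 75 + 65
S(7,5) = 140


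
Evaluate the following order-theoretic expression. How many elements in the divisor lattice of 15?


Divisors of 15: [1, 3, 5, 15]
Count: 4


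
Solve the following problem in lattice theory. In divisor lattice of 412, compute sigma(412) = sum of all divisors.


sigma(n) = sum of divisors.
Divisors of 412: [1, 2, 4, 103, 206, 412]
Sum = 728


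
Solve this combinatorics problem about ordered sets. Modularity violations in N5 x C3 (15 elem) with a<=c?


Modular law: if a <= c then a v (b ^ c) = (a v b) ^ c.
Check all triples (a,b,c) with a <= c among 15 elements.
  e.g. a=(a,0), b=(c,0), c=(b,0): lhs=(a,0) != rhs=(b,0)
  e.g. a=(a,0), b=(c,1), c=(b,0): lhs=(a,0) != rhs=(b,0)
Total violating triples: 18


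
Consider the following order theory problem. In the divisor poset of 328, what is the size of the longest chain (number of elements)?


A chain is a totally ordered subset; we count the number of elements in a maximum chain.
Compute, for each element x, the size of the longest chain ending at x:
  1: 1
  2: 2
  41: 2
  4: 3
  8: 4
  82: 3
  ...
A maximum chain: 1 < 2 < 4 < 8 < 328
Number of elements in the longest chain: 5


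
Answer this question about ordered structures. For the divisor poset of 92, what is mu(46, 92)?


In a divisor lattice, mu(a,b) = mu(b/a) where mu is the classical Mobius function.
b/a = 92/46 = 2
Prime factorization of 2: primes [2]
2 is squarefree with 1 prime factor(s), so mu(2) = (-1)^1 = -1


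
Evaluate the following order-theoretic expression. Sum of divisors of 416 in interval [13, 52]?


Interval [13,52] in divisors of 416: [13, 26, 52]
Sum = 91


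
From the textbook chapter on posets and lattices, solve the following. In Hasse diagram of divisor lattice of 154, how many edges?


A cover relation a -< b holds when a < b with no c strictly between.
Cover relations:
  1 -< 2
  1 -< 7
  1 -< 11
  2 -< 14
  2 -< 22
  7 -< 14
  7 -< 77
  11 -< 22
  ...4 more
Total: 12


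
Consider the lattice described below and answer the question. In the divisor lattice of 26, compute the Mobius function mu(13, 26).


In a divisor lattice, mu(a,b) = mu(b/a) where mu is the classical Mobius function.
b/a = 26/13 = 2
Prime factorization of 2: primes [2]
2 is squarefree with 1 prime factor(s), so mu(2) = (-1)^1 = -1


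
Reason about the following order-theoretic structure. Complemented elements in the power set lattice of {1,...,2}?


An element a is complemented if some b has a meet b = bottom, a join b = top.
every subset A has complement S\A, so all elements are complemented.
Complemented elements: {}, {1}, {2}, {1,2}
Count: 4


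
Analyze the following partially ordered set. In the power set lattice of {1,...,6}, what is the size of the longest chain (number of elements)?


A chain is a totally ordered subset; we count the number of elements in a maximum chain.
Compute, for each element x, the size of the longest chain ending at x:
  {}: 1
  {1}: 2
  {2}: 2
  {3}: 2
  {4}: 2
  {5}: 2
  ...
A maximum chain: {} < {1} < {1,2} < {1,2,3} < {1,2,3,4} < {1,2,3,4,5} < {1,2,3,4,5,6}
Number of elements in the longest chain: 7


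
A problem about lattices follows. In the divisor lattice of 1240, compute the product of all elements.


Divisors of 1240: [1, 2, 4, 5, 8, 10, 20, 31, 40, 62, 124, 155, 248, 310, 620, 1240]
Product = n^(d(n)/2) = 1240^(16/2)
Product = 5589506702973337600000000


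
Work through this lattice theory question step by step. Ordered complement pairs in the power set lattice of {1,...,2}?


Complement pair (a,b): a meet b = bottom, a join b = top.
Here: A intersect B = {} and A union B = {1,...,2}.
Pairs found: ({},{1,2}), ({1},{2}), ({2},{1}), ({1,2},{})
Total ordered pairs: 4


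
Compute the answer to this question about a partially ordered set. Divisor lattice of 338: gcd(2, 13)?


Meet=gcd.
gcd(2,13)=1


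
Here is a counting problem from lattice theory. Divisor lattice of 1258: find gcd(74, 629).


In a divisor lattice, meet = gcd (greatest common divisor).
By Euclidean algorithm or factoring: gcd(74,629) = 37


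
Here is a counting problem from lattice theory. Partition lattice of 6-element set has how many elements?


B(n) = number of set partitions of an n-element set.
B(n) satisfies the recurrence: B(n+1) = sum_k C(n,k)*B(k).
B(6) = 203


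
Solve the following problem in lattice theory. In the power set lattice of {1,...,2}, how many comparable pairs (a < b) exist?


A comparable pair {a,b} has a < b or b < a in the order.
Count unordered pairs where one element is strictly below the other.
Examples: {{},{1}}, {{},{2}}, {{},{1,2}}, {{1},{1,2}}, ...
Total comparable pairs: 5


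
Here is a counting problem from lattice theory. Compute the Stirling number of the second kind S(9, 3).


S(n,k) = k*S(n-1,k) + S(n-1,k-1).
S(8,3) = 966, S(8,2) = 127
S(9,3) = 3*966 + 127 = 2898 + 127
S(9,3) = 3025


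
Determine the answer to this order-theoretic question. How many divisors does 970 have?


Divisors of 970: [1, 2, 5, 10, 97, 194, 485, 970]
Count: 8


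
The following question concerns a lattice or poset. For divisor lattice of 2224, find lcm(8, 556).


In a divisor lattice, join = lcm (least common multiple).
Compute lcm iteratively: start with first element, then lcm(current, next).
Elements: [8, 556]
lcm(8,556) = 1112
Final lcm = 1112


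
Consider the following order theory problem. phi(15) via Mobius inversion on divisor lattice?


phi(n) = n * prod_{p|n} (1 - 1/p).
Prime divisors of 15: [3, 5]
phi(15) = 15 * (1 - 1/3) * (1 - 1/5)
phi(15) = 8


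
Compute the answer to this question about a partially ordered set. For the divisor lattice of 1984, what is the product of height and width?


Height = length of longest chain minus 1; width = size of largest antichain.
A maximum chain: 1 | 31 | 62 | 124 | 248 | 496 | 992 | 1984  (height 7).
A maximum antichain: {2, 31}  (width 2).
Product = 7 * 2 = 14


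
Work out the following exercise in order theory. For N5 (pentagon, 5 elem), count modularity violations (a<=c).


Modular law: if a <= c then a v (b ^ c) = (a v b) ^ c.
Check all triples (a,b,c) with a <= c among 5 elements.
  e.g. a=a, b=c, c=b: lhs=a != rhs=b
Total violating triples: 1


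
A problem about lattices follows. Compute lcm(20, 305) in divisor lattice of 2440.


In a divisor lattice, join = lcm (least common multiple).
gcd(20,305) = 5
lcm(20,305) = 20*305/gcd = 6100/5 = 1220


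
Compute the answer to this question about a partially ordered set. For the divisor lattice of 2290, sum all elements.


sigma(n) = sum of divisors.
Divisors of 2290: [1, 2, 5, 10, 229, 458, 1145, 2290]
Sum = 4140


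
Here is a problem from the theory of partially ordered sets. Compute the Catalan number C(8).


C(n) = C(2n, n) / (n+1).
C(16, 8) = 12870
C(8) = 12870 / 9 = 1430


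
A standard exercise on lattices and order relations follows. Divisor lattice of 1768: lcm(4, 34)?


Join=lcm.
gcd(4,34)=2
lcm=68


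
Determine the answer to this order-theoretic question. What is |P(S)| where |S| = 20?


Power set = 2^n.
2^20 = 1048576


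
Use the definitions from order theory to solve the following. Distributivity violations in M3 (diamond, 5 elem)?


Distributive law: a ^ (b v c) = (a ^ b) v (a ^ c).
Check all 5^3 = 125 ordered triples (a,b,c).
  e.g. a=a1, b=a2, c=a3: lhs=a1 != rhs=0
  e.g. a=a1, b=a3, c=a2: lhs=a1 != rhs=0
Total violating triples: 6


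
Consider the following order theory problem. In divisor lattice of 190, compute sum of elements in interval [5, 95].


Interval [5,95] in divisors of 190: [5, 95]
Sum = 100


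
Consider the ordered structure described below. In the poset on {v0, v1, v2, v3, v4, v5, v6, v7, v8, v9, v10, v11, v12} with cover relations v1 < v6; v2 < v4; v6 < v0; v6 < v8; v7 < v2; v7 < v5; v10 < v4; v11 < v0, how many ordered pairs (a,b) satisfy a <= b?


The order relation is {(a,b) : a <= b}, reflexive so it includes (a,a).
Examples: (v0,v0), (v1,v0), (v1,v1), (v1,v6), (v1,v8), ...
Total ordered pairs: 24


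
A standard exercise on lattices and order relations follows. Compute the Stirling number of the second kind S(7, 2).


S(n,k) = k*S(n-1,k) + S(n-1,k-1).
S(6,2) = 31, S(6,1) = 1
S(7,2) = 2*31 + 1 = 62 + 1
S(7,2) = 63


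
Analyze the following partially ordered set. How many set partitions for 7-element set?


B(n) = number of set partitions of an n-element set.
B(n) satisfies the recurrence: B(n+1) = sum_k C(n,k)*B(k).
B(7) = 877


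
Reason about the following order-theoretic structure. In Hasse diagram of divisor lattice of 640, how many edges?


A cover relation a -< b holds when a < b with no c strictly between.
Cover relations:
  1 -< 2
  1 -< 5
  2 -< 4
  2 -< 10
  4 -< 8
  4 -< 20
  5 -< 10
  8 -< 16
  ...14 more
Total: 22


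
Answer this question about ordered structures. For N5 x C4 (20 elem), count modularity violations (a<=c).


Modular law: if a <= c then a v (b ^ c) = (a v b) ^ c.
Check all triples (a,b,c) with a <= c among 20 elements.
  e.g. a=(a,0), b=(c,0), c=(b,0): lhs=(a,0) != rhs=(b,0)
  e.g. a=(a,0), b=(c,1), c=(b,0): lhs=(a,0) != rhs=(b,0)
Total violating triples: 40


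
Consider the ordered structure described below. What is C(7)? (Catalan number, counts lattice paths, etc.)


C(n) = C(2n, n) / (n+1).
C(14, 7) = 3432
C(7) = 3432 / 8 = 429


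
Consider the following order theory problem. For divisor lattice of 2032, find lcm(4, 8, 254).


In a divisor lattice, join = lcm (least common multiple).
Compute lcm iteratively: start with first element, then lcm(current, next).
Elements: [4, 8, 254]
lcm(4,8) = 8
lcm(8,254) = 1016
Final lcm = 1016


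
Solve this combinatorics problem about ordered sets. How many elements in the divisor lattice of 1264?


Divisors of 1264: [1, 2, 4, 8, 16, 79, 158, 316, 632, 1264]
Count: 10


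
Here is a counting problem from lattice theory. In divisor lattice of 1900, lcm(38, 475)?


Join=lcm.
gcd(38,475)=19
lcm=950


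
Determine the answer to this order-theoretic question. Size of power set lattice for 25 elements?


Power set = 2^n.
2^25 = 33554432


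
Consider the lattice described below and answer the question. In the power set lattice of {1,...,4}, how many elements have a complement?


An element a is complemented if some b has a meet b = bottom, a join b = top.
every subset A has complement S\A, so all elements are complemented.
Complemented elements: {}, {1}, {2}, {3}, {4}, {1,2}, ... (10 more)
Count: 16


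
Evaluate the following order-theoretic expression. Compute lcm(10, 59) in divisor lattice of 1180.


In a divisor lattice, join = lcm (least common multiple).
gcd(10,59) = 1
lcm(10,59) = 10*59/gcd = 590/1 = 590


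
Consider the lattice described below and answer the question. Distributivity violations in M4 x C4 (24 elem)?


Distributive law: a ^ (b v c) = (a ^ b) v (a ^ c).
Check all 24^3 = 13824 ordered triples (a,b,c).
  e.g. a=(a1,0), b=(a2,0), c=(a3,0): lhs=(a1,0) != rhs=(0,0)
  e.g. a=(a1,0), b=(a2,0), c=(a3,1): lhs=(a1,0) != rhs=(0,0)
Total violating triples: 1536


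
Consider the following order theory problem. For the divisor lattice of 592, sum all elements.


sigma(n) = sum of divisors.
Divisors of 592: [1, 2, 4, 8, 16, 37, 74, 148, 296, 592]
Sum = 1178


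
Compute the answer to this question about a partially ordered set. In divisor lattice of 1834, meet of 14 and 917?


In a divisor lattice, meet = gcd (greatest common divisor).
By Euclidean algorithm or factoring: gcd(14,917) = 7


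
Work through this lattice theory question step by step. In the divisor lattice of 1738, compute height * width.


Height = length of longest chain minus 1; width = size of largest antichain.
A maximum chain: 1 | 79 | 869 | 1738  (height 3).
A maximum antichain: {2, 11, 79}  (width 3).
Product = 3 * 3 = 9


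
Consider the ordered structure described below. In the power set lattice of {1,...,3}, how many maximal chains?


A maximal chain goes from the minimum element to a maximal element via cover relations.
Counting all min-to-max paths in the cover graph.
Total maximal chains: 6


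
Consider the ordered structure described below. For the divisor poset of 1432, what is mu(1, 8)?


In a divisor lattice, mu(a,b) = mu(b/a) where mu is the classical Mobius function.
b/a = 8/1 = 8
Prime factorization of 8: primes [2]
8 is not squarefree, so mu(8) = 0


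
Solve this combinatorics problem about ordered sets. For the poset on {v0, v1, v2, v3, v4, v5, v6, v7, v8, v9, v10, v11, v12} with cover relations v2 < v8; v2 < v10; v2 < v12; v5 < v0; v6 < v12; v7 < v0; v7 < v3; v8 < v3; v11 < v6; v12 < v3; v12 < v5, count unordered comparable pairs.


A comparable pair {a,b} has a < b or b < a in the order.
Count unordered pairs where one element is strictly below the other.
Examples: {v0,v2}, {v0,v5}, {v0,v6}, {v0,v7}, ...
Total comparable pairs: 22


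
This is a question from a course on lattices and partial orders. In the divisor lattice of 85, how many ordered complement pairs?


Complement pair (a,b): a meet b = bottom, a join b = top.
Here: gcd(a,b)=1 and lcm(a,b)=85, i.e. a*b=85 with a,b coprime.
Pairs found: (1,85), (5,17), (17,5), (85,1)
Total ordered pairs: 4


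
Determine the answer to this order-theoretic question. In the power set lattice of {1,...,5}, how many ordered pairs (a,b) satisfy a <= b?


The order relation is {(a,b) : a <= b}, reflexive so it includes (a,a).
Examples: ({},{}), ({},{1,2}), ({},{1,2,3}), ({},{1,2,3,4}), ({},{1,2,3,4,5}), ...
Total ordered pairs: 243


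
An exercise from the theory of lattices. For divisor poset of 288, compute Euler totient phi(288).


phi(n) = n * prod_{p|n} (1 - 1/p).
Prime divisors of 288: [2, 3]
phi(288) = 288 * (1 - 1/2) * (1 - 1/3)
phi(288) = 96


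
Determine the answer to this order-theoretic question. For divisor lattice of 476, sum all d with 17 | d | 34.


Interval [17,34] in divisors of 476: [17, 34]
Sum = 51


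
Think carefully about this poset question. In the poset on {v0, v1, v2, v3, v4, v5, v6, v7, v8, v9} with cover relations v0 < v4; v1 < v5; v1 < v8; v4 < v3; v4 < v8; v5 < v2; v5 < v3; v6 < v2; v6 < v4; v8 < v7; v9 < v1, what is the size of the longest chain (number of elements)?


A chain is a totally ordered subset; we count the number of elements in a maximum chain.
Compute, for each element x, the size of the longest chain ending at x:
  v0: 1
  v6: 1
  v9: 1
  v1: 2
  v4: 2
  v5: 3
  ...
A maximum chain: v9 < v1 < v5 < v2
Number of elements in the longest chain: 4


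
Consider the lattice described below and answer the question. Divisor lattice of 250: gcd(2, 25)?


Meet=gcd.
gcd(2,25)=1


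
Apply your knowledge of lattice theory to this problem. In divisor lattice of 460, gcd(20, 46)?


Meet=gcd.
gcd(20,46)=2


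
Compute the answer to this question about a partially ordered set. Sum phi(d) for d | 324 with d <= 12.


Divisors of 324 up to 12: [1, 2, 3, 4, 6, 9, 12]
phi values: [1, 1, 2, 2, 2, 6, 4]
Sum = 18


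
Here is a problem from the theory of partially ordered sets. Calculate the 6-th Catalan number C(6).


C(n) = C(2n, n) / (n+1).
C(12, 6) = 924
C(6) = 924 / 7 = 132


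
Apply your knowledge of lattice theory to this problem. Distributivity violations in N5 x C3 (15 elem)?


Distributive law: a ^ (b v c) = (a ^ b) v (a ^ c).
Check all 15^3 = 3375 ordered triples (a,b,c).
  e.g. a=(b,0), b=(a,0), c=(c,0): lhs=(b,0) != rhs=(a,0)
  e.g. a=(b,0), b=(a,0), c=(c,1): lhs=(b,0) != rhs=(a,0)
Total violating triples: 54


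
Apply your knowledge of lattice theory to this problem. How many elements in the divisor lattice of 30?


Divisors of 30: [1, 2, 3, 5, 6, 10, 15, 30]
Count: 8


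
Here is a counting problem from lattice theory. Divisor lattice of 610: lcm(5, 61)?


Join=lcm.
gcd(5,61)=1
lcm=305


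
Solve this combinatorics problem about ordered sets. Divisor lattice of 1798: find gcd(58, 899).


In a divisor lattice, meet = gcd (greatest common divisor).
By Euclidean algorithm or factoring: gcd(58,899) = 29


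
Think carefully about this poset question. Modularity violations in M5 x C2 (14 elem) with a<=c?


Modular law: if a <= c then a v (b ^ c) = (a v b) ^ c.
Check all triples (a,b,c) with a <= c among 14 elements.
This lattice is modular (diamonds M_m and their chain-products are modular).
Total violating triples: 0


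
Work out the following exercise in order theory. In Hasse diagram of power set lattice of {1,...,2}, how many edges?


A cover relation a -< b holds when a < b with no c strictly between.
Cover relations:
  {} -< {1}
  {} -< {2}
  {1} -< {1,2}
  {2} -< {1,2}
Total: 4


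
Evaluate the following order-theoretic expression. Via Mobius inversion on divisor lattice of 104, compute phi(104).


phi(n) = n * prod_{p|n} (1 - 1/p).
Prime divisors of 104: [2, 13]
phi(104) = 104 * (1 - 1/2) * (1 - 1/13)
phi(104) = 48


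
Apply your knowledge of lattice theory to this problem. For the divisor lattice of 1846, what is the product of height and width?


Height = length of longest chain minus 1; width = size of largest antichain.
A maximum chain: 1 | 71 | 923 | 1846  (height 3).
A maximum antichain: {2, 13, 71}  (width 3).
Product = 3 * 3 = 9


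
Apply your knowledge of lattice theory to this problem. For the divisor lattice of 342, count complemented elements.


An element a is complemented if some b has a meet b = bottom, a join b = top.
a is complemented iff gcd(a, n/a)=1, i.e. a is a unitary divisor of 342.
Complemented elements: 1, 2, 9, 18, 19, 38, ... (2 more)
Count: 8


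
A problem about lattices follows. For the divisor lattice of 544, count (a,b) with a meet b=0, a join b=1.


Complement pair (a,b): a meet b = bottom, a join b = top.
Here: gcd(a,b)=1 and lcm(a,b)=544, i.e. a*b=544 with a,b coprime.
Pairs found: (1,544), (17,32), (32,17), (544,1)
Total ordered pairs: 4


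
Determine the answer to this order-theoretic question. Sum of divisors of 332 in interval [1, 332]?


Interval [1,332] in divisors of 332: [1, 2, 4, 83, 166, 332]
Sum = 588


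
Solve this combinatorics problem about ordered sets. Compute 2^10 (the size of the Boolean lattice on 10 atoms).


Power set = 2^n.
2^10 = 1024


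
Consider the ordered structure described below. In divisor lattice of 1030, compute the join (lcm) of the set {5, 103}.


In a divisor lattice, join = lcm (least common multiple).
Compute lcm iteratively: start with first element, then lcm(current, next).
Elements: [5, 103]
lcm(5,103) = 515
Final lcm = 515


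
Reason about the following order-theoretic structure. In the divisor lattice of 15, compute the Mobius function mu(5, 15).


In a divisor lattice, mu(a,b) = mu(b/a) where mu is the classical Mobius function.
b/a = 15/5 = 3
Prime factorization of 3: primes [3]
3 is squarefree with 1 prime factor(s), so mu(3) = (-1)^1 = -1


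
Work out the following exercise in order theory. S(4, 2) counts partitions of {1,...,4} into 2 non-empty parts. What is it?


S(n,k) = k*S(n-1,k) + S(n-1,k-1).
S(3,2) = 3, S(3,1) = 1
S(4,2) = 2*3 + 1 = 6 + 1
S(4,2) = 7


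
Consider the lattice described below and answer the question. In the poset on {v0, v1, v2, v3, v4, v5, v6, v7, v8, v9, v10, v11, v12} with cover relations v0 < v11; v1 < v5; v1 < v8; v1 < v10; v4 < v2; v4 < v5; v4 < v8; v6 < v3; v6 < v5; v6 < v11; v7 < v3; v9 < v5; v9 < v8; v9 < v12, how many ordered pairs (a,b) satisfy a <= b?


The order relation is {(a,b) : a <= b}, reflexive so it includes (a,a).
Examples: (v0,v0), (v0,v11), (v1,v1), (v1,v10), (v1,v5), ...
Total ordered pairs: 27


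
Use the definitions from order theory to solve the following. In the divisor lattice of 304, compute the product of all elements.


Divisors of 304: [1, 2, 4, 8, 16, 19, 38, 76, 152, 304]
Product = n^(d(n)/2) = 304^(10/2)
Product = 2596377985024


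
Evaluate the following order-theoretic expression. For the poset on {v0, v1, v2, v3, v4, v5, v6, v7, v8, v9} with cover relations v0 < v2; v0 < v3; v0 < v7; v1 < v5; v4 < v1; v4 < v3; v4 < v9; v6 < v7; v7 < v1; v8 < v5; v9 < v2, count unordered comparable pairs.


A comparable pair {a,b} has a < b or b < a in the order.
Count unordered pairs where one element is strictly below the other.
Examples: {v0,v1}, {v0,v2}, {v0,v3}, {v0,v5}, ...
Total comparable pairs: 18


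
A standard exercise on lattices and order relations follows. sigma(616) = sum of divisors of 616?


sigma(n) = sum of divisors.
Divisors of 616: [1, 2, 4, 7, 8, 11, 14, 22, 28, 44, 56, 77, 88, 154, 308, 616]
Sum = 1440


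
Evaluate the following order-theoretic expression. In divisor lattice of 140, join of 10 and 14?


In a divisor lattice, join = lcm (least common multiple).
gcd(10,14) = 2
lcm(10,14) = 10*14/gcd = 140/2 = 70


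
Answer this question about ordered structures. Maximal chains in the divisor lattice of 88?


A maximal chain goes from the minimum element to a maximal element via cover relations.
Counting all min-to-max paths in the cover graph.
Total maximal chains: 4


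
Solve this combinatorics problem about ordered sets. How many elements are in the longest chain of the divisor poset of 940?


A chain is a totally ordered subset; we count the number of elements in a maximum chain.
Compute, for each element x, the size of the longest chain ending at x:
  1: 1
  2: 2
  5: 2
  47: 2
  4: 3
  10: 3
  ...
A maximum chain: 1 < 2 < 4 < 20 < 940
Number of elements in the longest chain: 5


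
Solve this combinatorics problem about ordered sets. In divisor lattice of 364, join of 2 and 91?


In a divisor lattice, join = lcm (least common multiple).
gcd(2,91) = 1
lcm(2,91) = 2*91/gcd = 182/1 = 182


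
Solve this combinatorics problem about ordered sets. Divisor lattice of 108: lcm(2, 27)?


Join=lcm.
gcd(2,27)=1
lcm=54


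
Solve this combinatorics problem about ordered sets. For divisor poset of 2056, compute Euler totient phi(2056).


phi(n) = n * prod_{p|n} (1 - 1/p).
Prime divisors of 2056: [2, 257]
phi(2056) = 2056 * (1 - 1/2) * (1 - 1/257)
phi(2056) = 1024


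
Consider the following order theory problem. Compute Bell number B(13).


B(n) = number of set partitions of an n-element set.
B(n) satisfies the recurrence: B(n+1) = sum_k C(n,k)*B(k).
B(13) = 27644437


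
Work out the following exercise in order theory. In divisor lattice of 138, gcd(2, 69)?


Meet=gcd.
gcd(2,69)=1


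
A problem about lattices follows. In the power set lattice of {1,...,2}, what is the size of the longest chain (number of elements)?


A chain is a totally ordered subset; we count the number of elements in a maximum chain.
Compute, for each element x, the size of the longest chain ending at x:
  {}: 1
  {1}: 2
  {2}: 2
  {1,2}: 3
A maximum chain: {} < {1} < {1,2}
Number of elements in the longest chain: 3


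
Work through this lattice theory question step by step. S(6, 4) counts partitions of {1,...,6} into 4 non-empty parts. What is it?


S(n,k) = k*S(n-1,k) + S(n-1,k-1).
S(5,4) = 10, S(5,3) = 25
S(6,4) = 4*10 + 25 = 40 + 25
S(6,4) = 65


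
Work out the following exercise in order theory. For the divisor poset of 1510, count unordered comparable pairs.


A comparable pair {a,b} has a < b or b < a in the order.
Count unordered pairs where one element is strictly below the other.
Examples: {1,2}, {1,5}, {1,10}, {1,151}, ...
Total comparable pairs: 19


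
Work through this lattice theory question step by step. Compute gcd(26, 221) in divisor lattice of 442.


In a divisor lattice, meet = gcd (greatest common divisor).
By Euclidean algorithm or factoring: gcd(26,221) = 13


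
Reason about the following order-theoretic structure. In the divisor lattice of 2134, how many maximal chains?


A maximal chain goes from the minimum element to a maximal element via cover relations.
Counting all min-to-max paths in the cover graph.
Total maximal chains: 6


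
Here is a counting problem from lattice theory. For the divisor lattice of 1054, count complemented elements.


An element a is complemented if some b has a meet b = bottom, a join b = top.
a is complemented iff gcd(a, n/a)=1, i.e. a is a unitary divisor of 1054.
Complemented elements: 1, 2, 17, 31, 34, 62, ... (2 more)
Count: 8


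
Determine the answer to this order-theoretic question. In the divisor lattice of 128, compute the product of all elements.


Divisors of 128: [1, 2, 4, 8, 16, 32, 64, 128]
Product = n^(d(n)/2) = 128^(8/2)
Product = 268435456


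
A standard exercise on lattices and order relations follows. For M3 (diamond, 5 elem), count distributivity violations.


Distributive law: a ^ (b v c) = (a ^ b) v (a ^ c).
Check all 5^3 = 125 ordered triples (a,b,c).
  e.g. a=a1, b=a2, c=a3: lhs=a1 != rhs=0
  e.g. a=a1, b=a3, c=a2: lhs=a1 != rhs=0
Total violating triples: 6


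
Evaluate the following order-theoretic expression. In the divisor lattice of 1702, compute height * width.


Height = length of longest chain minus 1; width = size of largest antichain.
A maximum chain: 1 | 37 | 851 | 1702  (height 3).
A maximum antichain: {2, 23, 37}  (width 3).
Product = 3 * 3 = 9
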